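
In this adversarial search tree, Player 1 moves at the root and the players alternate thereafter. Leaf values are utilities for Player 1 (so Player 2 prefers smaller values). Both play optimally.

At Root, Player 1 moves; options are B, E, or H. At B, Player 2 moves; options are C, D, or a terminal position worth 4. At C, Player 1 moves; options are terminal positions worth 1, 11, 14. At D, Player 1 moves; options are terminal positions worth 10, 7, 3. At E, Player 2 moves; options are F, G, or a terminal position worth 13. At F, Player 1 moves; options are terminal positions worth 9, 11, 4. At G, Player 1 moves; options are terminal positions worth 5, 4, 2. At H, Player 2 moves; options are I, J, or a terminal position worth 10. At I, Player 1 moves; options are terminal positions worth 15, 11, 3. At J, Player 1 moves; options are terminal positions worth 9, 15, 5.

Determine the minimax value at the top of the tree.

C (Player 1): max(1, 11, 14) = 14
D (Player 1): max(10, 7, 3) = 10
B (Player 2): min(14, 10, 4) = 4
F (Player 1): max(9, 11, 4) = 11
G (Player 1): max(5, 4, 2) = 5
E (Player 2): min(11, 5, 13) = 5
I (Player 1): max(15, 11, 3) = 15
J (Player 1): max(9, 15, 5) = 15
H (Player 2): min(15, 15, 10) = 10
Root (Player 1): max(4, 5, 10) = 10

10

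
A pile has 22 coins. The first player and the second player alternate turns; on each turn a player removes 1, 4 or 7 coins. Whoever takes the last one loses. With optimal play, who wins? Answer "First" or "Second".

Second

i:   0  1  2  3  4  5  6  7  8  9 10 11 12 13 14 15 16 17 18 19 20 21 22
     W  L  W  L  W  W  L  W  W  L  W  L  W  W  L  W  W  L  W  L  W  W  L
Position 22 is L, so the second player wins.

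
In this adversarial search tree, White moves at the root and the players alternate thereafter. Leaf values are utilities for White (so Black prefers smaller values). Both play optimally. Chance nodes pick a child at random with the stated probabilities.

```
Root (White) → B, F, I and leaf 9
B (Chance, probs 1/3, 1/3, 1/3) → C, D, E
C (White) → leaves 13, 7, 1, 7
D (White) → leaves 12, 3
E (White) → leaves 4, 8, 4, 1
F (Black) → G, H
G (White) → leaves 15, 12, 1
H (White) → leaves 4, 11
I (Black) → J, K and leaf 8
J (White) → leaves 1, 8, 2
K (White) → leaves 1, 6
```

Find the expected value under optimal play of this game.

C (White): max(13, 7, 1, 7) = 13
D (White): max(12, 3) = 12
E (White): max(4, 8, 4, 1) = 8
B (Chance): 1/3·13 + 1/3·12 + 1/3·8 = 11
G (White): max(15, 12, 1) = 15
H (White): max(4, 11) = 11
F (Black): min(15, 11) = 11
J (White): max(1, 8, 2) = 8
K (White): max(1, 6) = 6
I (Black): min(8, 6, 8) = 6
Root (White): max(11, 11, 6, 9) = 11

11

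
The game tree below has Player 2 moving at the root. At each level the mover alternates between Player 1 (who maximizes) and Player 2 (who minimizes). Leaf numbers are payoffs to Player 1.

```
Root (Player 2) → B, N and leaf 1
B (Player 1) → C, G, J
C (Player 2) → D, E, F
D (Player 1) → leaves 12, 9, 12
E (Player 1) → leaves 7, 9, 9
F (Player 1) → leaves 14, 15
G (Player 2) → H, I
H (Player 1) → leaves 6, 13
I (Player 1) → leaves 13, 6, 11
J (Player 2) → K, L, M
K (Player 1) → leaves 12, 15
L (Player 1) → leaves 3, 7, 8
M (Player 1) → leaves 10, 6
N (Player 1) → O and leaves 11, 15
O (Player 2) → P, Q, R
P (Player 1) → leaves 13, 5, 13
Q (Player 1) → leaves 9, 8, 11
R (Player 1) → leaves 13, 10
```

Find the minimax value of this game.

D (Player 1): max(12, 9, 12) = 12
E (Player 1): max(7, 9, 9) = 9
F (Player 1): max(14, 15) = 15
C (Player 2): min(12, 9, 15) = 9
H (Player 1): max(6, 13) = 13
I (Player 1): max(13, 6, 11) = 13
G (Player 2): min(13, 13) = 13
K (Player 1): max(12, 15) = 15
L (Player 1): max(3, 7, 8) = 8
M (Player 1): max(10, 6) = 10
J (Player 2): min(15, 8, 10) = 8
B (Player 1): max(9, 13, 8) = 13
P (Player 1): max(13, 5, 13) = 13
Q (Player 1): max(9, 8, 11) = 11
R (Player 1): max(13, 10) = 13
O (Player 2): min(13, 11, 13) = 11
N (Player 1): max(11, 11, 15) = 15
Root (Player 2): min(13, 15, 1) = 1

1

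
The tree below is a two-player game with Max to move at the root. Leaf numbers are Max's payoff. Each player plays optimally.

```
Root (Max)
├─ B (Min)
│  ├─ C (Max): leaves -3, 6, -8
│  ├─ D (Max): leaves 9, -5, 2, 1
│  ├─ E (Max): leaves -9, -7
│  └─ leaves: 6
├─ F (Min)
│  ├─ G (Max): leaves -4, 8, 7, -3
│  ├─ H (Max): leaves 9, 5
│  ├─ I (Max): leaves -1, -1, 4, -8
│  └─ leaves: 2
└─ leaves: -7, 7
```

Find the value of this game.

C (Max): max(-3, 6, -8) = 6
D (Max): max(9, -5, 2, 1) = 9
E (Max): max(-9, -7) = -7
B (Min): min(6, 9, -7, 6) = -7
G (Max): max(-4, 8, 7, -3) = 8
H (Max): max(9, 5) = 9
I (Max): max(-1, -1, 4, -8) = 4
F (Min): min(8, 9, 4, 2) = 2
Root (Max): max(-7, 2, -7, 7) = 7

7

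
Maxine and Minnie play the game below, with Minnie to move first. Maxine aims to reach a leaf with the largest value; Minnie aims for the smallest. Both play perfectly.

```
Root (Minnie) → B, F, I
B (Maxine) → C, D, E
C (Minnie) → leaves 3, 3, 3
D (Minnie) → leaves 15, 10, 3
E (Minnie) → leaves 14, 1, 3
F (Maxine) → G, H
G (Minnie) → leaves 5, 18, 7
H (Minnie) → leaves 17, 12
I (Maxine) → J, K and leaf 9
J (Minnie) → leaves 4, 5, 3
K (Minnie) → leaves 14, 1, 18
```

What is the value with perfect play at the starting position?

C (Minnie): min(3, 3, 3) = 3
D (Minnie): min(15, 10, 3) = 3
E (Minnie): min(14, 1, 3) = 1
B (Maxine): max(3, 3, 1) = 3
G (Minnie): min(5, 18, 7) = 5
H (Minnie): min(17, 12) = 12
F (Maxine): max(5, 12) = 12
J (Minnie): min(4, 5, 3) = 3
K (Minnie): min(14, 1, 18) = 1
I (Maxine): max(3, 1, 9) = 9
Root (Minnie): min(3, 12, 9) = 3

3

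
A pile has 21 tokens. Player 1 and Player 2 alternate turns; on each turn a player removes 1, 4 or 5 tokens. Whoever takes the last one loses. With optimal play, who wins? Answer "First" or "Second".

First

Positions where the player to move wins (W) vs loses (L):
i:   0  1  2  3  4  5  6  7  8  9 10 11 12 13 14 15 16 17 18 19 20 21
     W  L  W  L  W  W  W  W  W  L  W  L  W  W  W  W  W  L  W  L  W  W
Position 21 is W, so the first player wins.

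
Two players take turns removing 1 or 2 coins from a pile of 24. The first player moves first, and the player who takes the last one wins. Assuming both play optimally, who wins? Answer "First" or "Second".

Second

i:   0  1  2  3  4  5  6  7  8  9 10 11 12 13 14 15 16 17 18 19 20 21 22 23 24
     L  W  W  L  W  W  L  W  W  L  W  W  L  W  W  L  W  W  L  W  W  L  W  W  L
Position 24 is L, so the second player wins.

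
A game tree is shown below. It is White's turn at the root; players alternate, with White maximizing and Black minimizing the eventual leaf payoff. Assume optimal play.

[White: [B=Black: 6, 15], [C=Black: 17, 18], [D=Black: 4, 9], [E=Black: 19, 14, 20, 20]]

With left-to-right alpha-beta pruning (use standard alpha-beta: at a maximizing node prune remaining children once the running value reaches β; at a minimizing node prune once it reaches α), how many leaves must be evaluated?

7

B [α=-∞,β=+∞]: v=6
C [α=6,β=+∞]: v=17
D [α=17,β=+∞]: v=4 after child 1 ≤ α → α-cutoff, skip 1
E [α=17,β=+∞]: v=14 after child 2 ≤ α → α-cutoff, skip 2
Root [α=-∞,β=+∞]: v=17
Leaves evaluated: 7 of 10.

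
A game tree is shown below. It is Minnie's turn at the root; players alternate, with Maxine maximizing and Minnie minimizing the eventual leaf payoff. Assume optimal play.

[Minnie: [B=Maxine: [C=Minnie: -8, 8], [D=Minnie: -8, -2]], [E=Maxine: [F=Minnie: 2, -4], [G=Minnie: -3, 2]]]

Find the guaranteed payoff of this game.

-8

C (Minnie): min(-8, 8) = -8
D (Minnie): min(-8, -2) = -8
B (Maxine): max(-8, -8) = -8
F (Minnie): min(2, -4) = -4
G (Minnie): min(-3, 2) = -3
E (Maxine): max(-4, -3) = -3
Root (Minnie): min(-8, -3) = -8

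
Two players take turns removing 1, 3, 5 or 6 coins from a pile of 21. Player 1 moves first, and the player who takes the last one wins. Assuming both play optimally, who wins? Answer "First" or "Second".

First

Mark each pile size as W (mover wins) or L (mover loses):
i:   0  1  2  3  4  5  6  7  8  9 10 11 12 13 14 15 16 17 18 19 20 21
     L  W  L  W  L  W  W  W  W  W  W  L  W  L  W  L  W  W  W  W  W  W
Position 21 is W, so the first player wins.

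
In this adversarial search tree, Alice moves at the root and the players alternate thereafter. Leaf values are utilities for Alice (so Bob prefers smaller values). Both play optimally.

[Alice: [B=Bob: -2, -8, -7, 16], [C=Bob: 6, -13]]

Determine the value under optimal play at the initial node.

B (Bob): min(-2, -8, -7, 16) = -8
C (Bob): min(6, -13) = -13
Root (Alice): max(-8, -13) = -8

-8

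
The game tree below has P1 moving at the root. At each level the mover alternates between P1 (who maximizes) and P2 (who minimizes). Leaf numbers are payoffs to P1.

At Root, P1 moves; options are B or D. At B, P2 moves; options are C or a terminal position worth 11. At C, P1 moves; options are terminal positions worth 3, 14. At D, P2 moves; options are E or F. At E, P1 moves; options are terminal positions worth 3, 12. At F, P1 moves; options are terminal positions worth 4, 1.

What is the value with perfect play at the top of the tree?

C (P1): max(3, 14) = 14
B (P2): min(14, 11) = 11
E (P1): max(3, 12) = 12
F (P1): max(4, 1) = 4
D (P2): min(12, 4) = 4
Root (P1): max(11, 4) = 11

11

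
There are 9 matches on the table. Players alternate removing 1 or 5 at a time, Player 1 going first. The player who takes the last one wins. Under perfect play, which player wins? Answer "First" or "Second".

First

W/L table (W = player to move can force a win):
i:   0  1  2  3  4  5  6  7  8  9
     L  W  L  W  L  W  L  W  L  W
Position 9 is W, so the first player wins.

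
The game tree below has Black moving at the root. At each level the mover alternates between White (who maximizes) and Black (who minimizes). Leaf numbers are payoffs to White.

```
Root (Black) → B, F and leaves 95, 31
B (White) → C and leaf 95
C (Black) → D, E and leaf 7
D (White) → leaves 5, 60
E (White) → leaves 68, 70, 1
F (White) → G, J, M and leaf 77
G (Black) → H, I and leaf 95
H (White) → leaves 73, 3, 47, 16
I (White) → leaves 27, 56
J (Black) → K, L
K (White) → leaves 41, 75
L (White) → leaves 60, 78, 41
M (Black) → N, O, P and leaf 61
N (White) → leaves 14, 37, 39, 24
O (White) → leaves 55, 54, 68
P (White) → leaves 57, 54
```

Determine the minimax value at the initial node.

31

D (White): max(5, 60) = 60
E (White): max(68, 70, 1) = 70
C (Black): min(60, 70, 7) = 7
B (White): max(7, 95) = 95
H (White): max(73, 3, 47, 16) = 73
I (White): max(27, 56) = 56
G (Black): min(73, 56, 95) = 56
K (White): max(41, 75) = 75
L (White): max(60, 78, 41) = 78
J (Black): min(75, 78) = 75
N (White): max(14, 37, 39, 24) = 39
O (White): max(55, 54, 68) = 68
P (White): max(57, 54) = 57
M (Black): min(39, 68, 57, 61) = 39
F (White): max(56, 75, 39, 77) = 77
Root (Black): min(95, 77, 95, 31) = 31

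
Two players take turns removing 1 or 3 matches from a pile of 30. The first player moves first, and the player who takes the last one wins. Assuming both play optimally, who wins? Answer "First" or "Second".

Second

Compute winning (W) and losing (L) positions by backward induction:
i:   0  1  2  3  4  5  6  7  8  9 10 11 12 13 14 15 16 17 18 19 20 21 22 23 24 25 26 27 28 29 30
     L  W  L  W  L  W  L  W  L  W  L  W  L  W  L  W  L  W  L  W  L  W  L  W  L  W  L  W  L  W  L
Position 30 is L, so the second player wins.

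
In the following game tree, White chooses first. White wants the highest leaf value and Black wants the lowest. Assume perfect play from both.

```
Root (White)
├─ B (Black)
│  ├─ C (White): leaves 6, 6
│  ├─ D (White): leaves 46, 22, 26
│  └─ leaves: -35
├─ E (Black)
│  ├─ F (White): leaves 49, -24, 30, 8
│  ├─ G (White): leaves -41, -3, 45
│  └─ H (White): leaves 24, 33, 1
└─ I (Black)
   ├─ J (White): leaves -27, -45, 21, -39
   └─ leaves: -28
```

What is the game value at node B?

-35

C: max(6, 6) = 6
D: max(46, 22, 26) = 46
B: min(6, 46, -35) = -35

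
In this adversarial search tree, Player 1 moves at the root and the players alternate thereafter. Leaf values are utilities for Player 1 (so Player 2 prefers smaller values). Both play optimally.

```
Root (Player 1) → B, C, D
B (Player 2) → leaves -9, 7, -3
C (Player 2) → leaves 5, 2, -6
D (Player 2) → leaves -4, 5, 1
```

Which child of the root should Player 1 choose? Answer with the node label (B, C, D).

B (Player 2): min(-9, 7, -3) = -9
C (Player 2): min(5, 2, -6) = -6
D (Player 2): min(-4, 5, 1) = -4
Root (Player 1): max(-9, -6, -4) = -4
Player 1 picks the child with the highest value: D (value -4).

D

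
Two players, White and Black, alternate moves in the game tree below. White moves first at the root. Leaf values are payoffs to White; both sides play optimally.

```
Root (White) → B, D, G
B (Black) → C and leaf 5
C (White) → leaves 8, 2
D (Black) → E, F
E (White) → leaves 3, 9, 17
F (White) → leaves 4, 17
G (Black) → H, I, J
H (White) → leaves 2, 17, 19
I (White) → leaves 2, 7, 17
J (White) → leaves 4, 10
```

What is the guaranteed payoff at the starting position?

17

C (White): max(8, 2) = 8
B (Black): min(8, 5) = 5
E (White): max(3, 9, 17) = 17
F (White): max(4, 17) = 17
D (Black): min(17, 17) = 17
H (White): max(2, 17, 19) = 19
I (White): max(2, 7, 17) = 17
J (White): max(4, 10) = 10
G (Black): min(19, 17, 10) = 10
Root (White): max(5, 17, 10) = 17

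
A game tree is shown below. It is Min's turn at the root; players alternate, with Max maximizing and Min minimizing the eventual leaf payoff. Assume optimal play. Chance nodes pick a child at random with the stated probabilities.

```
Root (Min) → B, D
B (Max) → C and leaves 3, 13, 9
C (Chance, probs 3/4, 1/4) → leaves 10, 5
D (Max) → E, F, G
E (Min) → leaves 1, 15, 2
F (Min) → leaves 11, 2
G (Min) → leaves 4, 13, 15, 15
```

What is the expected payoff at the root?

C (Chance): 3/4·10 + 1/4·5 = 8.75
B (Max): max(8.75, 3, 13, 9) = 13
E (Min): min(1, 15, 2) = 1
F (Min): min(11, 2) = 2
G (Min): min(4, 13, 15, 15) = 4
D (Max): max(1, 2, 4) = 4
Root (Min): min(13, 4) = 4

4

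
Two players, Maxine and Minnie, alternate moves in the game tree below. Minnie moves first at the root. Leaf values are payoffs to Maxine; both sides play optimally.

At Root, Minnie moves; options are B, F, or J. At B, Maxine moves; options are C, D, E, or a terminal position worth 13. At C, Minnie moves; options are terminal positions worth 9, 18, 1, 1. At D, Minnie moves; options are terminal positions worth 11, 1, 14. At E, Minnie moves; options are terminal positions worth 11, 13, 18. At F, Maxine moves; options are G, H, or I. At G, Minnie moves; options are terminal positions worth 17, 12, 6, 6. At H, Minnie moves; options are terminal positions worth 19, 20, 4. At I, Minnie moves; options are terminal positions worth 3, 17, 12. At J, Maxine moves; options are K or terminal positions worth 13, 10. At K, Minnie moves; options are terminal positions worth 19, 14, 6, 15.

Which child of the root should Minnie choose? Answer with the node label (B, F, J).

C (Minnie): min(9, 18, 1, 1) = 1
D (Minnie): min(11, 1, 14) = 1
E (Minnie): min(11, 13, 18) = 11
B (Maxine): max(1, 1, 11, 13) = 13
G (Minnie): min(17, 12, 6, 6) = 6
H (Minnie): min(19, 20, 4) = 4
I (Minnie): min(3, 17, 12) = 3
F (Maxine): max(6, 4, 3) = 6
K (Minnie): min(19, 14, 6, 15) = 6
J (Maxine): max(6, 13, 10) = 13
Root (Minnie): min(13, 6, 13) = 6
Minnie picks the child with the lowest value: F (value 6).

F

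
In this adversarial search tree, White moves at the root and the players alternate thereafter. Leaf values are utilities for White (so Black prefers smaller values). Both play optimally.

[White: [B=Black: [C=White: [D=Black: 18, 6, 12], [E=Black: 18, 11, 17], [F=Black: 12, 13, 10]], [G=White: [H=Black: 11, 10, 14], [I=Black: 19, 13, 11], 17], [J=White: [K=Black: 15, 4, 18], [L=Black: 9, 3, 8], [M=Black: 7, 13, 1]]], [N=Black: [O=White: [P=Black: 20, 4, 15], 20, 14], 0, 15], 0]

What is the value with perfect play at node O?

P: min(20, 4, 15) = 4
O: max(4, 20, 14) = 20

20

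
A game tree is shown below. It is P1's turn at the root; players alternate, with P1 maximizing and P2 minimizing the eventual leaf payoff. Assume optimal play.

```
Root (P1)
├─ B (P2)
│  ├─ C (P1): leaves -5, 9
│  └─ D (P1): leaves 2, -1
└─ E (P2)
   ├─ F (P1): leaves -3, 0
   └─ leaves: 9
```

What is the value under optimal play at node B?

C: max(-5, 9) = 9
D: max(2, -1) = 2
B: min(9, 2) = 2

2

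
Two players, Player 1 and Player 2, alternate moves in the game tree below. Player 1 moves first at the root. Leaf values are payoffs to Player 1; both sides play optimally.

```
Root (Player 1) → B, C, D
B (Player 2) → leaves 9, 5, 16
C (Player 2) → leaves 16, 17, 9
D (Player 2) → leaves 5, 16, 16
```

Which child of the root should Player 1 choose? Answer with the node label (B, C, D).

B (Player 2): min(9, 5, 16) = 5
C (Player 2): min(16, 17, 9) = 9
D (Player 2): min(5, 16, 16) = 5
Root (Player 1): max(5, 9, 5) = 9
Player 1 picks the child with the highest value: C (value 9).

C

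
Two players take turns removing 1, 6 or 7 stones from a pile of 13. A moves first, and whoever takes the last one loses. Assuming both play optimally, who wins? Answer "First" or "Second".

Second

Positions where the player to move wins (W) vs loses (L):
i:   0  1  2  3  4  5  6  7  8  9 10 11 12 13
     W  L  W  L  W  L  W  W  W  W  W  W  W  L
Position 13 is L, so the second player wins.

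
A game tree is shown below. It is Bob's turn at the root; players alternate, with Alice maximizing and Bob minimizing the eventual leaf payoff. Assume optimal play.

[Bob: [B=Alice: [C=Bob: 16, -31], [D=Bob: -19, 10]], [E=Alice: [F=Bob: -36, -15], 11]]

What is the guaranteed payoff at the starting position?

C (Bob): min(16, -31) = -31
D (Bob): min(-19, 10) = -19
B (Alice): max(-31, -19) = -19
F (Bob): min(-36, -15) = -36
E (Alice): max(-36, 11) = 11
Root (Bob): min(-19, 11) = -19

-19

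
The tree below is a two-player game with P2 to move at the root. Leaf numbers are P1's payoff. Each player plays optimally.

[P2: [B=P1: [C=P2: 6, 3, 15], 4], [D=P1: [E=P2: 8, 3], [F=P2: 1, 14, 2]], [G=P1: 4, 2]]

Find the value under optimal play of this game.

3

C (P2): min(6, 3, 15) = 3
B (P1): max(3, 4) = 4
E (P2): min(8, 3) = 3
F (P2): min(1, 14, 2) = 1
D (P1): max(3, 1) = 3
G (P1): max(4, 2) = 4
Root (P2): min(4, 3, 4) = 3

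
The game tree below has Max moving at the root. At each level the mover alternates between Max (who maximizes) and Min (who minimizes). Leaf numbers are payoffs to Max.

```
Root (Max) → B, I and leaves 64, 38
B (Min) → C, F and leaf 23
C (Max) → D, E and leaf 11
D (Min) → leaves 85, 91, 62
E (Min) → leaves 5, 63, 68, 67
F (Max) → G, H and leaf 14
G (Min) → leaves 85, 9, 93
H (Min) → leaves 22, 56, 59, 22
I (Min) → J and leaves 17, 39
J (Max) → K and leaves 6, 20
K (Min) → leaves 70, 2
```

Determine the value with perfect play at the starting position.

D (Min): min(85, 91, 62) = 62
E (Min): min(5, 63, 68, 67) = 5
C (Max): max(62, 5, 11) = 62
G (Min): min(85, 9, 93) = 9
H (Min): min(22, 56, 59, 22) = 22
F (Max): max(9, 22, 14) = 22
B (Min): min(62, 22, 23) = 22
K (Min): min(70, 2) = 2
J (Max): max(2, 6, 20) = 20
I (Min): min(20, 17, 39) = 17
Root (Max): max(22, 17, 64, 38) = 64

64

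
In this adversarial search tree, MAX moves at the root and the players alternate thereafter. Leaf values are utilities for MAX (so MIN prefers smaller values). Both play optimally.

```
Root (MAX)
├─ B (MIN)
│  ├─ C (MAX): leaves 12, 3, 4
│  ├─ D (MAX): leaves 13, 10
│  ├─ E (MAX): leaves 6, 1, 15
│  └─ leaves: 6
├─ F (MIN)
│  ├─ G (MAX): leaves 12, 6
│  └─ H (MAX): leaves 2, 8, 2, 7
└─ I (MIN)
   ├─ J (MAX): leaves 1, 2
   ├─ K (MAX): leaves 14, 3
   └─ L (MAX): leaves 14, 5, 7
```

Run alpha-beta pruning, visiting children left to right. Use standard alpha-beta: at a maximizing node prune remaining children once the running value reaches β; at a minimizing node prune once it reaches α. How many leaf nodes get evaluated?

C [α=-∞,β=+∞]: v=12
D [α=-∞,β=12]: v=13 after child 1 ≥ β → β-cutoff, skip 1
E [α=-∞,β=12]: v=15
B [α=-∞,β=+∞]: v=6
G [α=6,β=+∞]: v=12
H [α=6,β=12]: v=8
F [α=6,β=+∞]: v=8
J [α=8,β=+∞]: v=2
I [α=8,β=+∞]: v=2 after child 1 ≤ α → α-cutoff, skip 2
Root [α=-∞,β=+∞]: v=8
Leaves evaluated: 16 of 22.

16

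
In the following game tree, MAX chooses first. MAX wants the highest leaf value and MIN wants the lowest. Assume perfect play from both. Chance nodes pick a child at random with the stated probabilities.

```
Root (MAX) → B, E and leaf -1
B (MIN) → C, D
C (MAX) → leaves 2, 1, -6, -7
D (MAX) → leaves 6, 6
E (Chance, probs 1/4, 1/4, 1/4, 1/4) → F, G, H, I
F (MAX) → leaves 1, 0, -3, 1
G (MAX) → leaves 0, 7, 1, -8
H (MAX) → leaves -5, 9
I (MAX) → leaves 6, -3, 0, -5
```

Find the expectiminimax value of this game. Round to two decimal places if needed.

5.75

C (MAX): max(2, 1, -6, -7) = 2
D (MAX): max(6, 6) = 6
B (MIN): min(2, 6) = 2
F (MAX): max(1, 0, -3, 1) = 1
G (MAX): max(0, 7, 1, -8) = 7
H (MAX): max(-5, 9) = 9
I (MAX): max(6, -3, 0, -5) = 6
E (Chance): 1/4·1 + 1/4·7 + 1/4·9 + 1/4·6 = 5.75
Root (MAX): max(2, 5.75, -1) = 5.75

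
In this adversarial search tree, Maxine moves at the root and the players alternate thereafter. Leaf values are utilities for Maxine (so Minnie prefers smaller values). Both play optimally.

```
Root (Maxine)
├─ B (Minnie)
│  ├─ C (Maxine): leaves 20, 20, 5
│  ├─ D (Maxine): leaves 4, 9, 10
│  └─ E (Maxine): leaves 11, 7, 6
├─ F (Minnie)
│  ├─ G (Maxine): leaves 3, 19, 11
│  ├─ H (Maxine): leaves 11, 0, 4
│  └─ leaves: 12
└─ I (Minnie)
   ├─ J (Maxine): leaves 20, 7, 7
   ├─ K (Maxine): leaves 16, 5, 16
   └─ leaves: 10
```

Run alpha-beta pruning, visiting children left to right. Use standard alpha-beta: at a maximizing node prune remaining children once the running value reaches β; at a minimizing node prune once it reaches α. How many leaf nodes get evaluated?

C [α=-∞,β=+∞]: v=20
D [α=-∞,β=20]: v=10
E [α=-∞,β=10]: v=11 after child 1 ≥ β → β-cutoff, skip 2
B [α=-∞,β=+∞]: v=10
G [α=10,β=+∞]: v=19
H [α=10,β=19]: v=11
F [α=10,β=+∞]: v=11
J [α=11,β=+∞]: v=20
K [α=11,β=20]: v=16
I [α=11,β=+∞]: v=10
Root [α=-∞,β=+∞]: v=11
Leaves evaluated: 21 of 23.

21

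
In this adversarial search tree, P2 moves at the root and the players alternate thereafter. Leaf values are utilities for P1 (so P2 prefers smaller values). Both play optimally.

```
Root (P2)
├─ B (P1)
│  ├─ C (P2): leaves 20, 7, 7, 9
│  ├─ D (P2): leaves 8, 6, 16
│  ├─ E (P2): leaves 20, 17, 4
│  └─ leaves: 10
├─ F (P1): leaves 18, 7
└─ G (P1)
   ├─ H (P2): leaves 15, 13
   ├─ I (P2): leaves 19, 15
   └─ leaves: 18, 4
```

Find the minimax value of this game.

C (P2): min(20, 7, 7, 9) = 7
D (P2): min(8, 6, 16) = 6
E (P2): min(20, 17, 4) = 4
B (P1): max(7, 6, 4, 10) = 10
F (P1): max(18, 7) = 18
H (P2): min(15, 13) = 13
I (P2): min(19, 15) = 15
G (P1): max(13, 15, 18, 4) = 18
Root (P2): min(10, 18, 18) = 10

10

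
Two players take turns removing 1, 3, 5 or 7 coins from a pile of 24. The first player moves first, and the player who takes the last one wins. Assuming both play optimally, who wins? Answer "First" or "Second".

Second

W/L table (W = player to move can force a win):
i:   0  1  2  3  4  5  6  7  8  9 10 11 12 13 14 15 16 17 18 19 20 21 22 23 24
     L  W  L  W  L  W  L  W  L  W  L  W  L  W  L  W  L  W  L  W  L  W  L  W  L
Position 24 is L, so the second player wins.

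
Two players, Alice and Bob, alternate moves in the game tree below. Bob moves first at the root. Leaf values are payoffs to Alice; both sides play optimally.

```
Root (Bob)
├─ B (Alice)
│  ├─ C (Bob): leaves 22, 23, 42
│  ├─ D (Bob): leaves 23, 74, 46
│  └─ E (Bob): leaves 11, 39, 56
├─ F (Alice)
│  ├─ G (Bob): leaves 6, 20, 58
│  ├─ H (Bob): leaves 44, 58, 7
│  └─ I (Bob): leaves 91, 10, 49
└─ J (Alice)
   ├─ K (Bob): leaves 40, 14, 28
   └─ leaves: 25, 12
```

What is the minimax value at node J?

K: min(40, 14, 28) = 14
J: max(14, 25, 12) = 25

25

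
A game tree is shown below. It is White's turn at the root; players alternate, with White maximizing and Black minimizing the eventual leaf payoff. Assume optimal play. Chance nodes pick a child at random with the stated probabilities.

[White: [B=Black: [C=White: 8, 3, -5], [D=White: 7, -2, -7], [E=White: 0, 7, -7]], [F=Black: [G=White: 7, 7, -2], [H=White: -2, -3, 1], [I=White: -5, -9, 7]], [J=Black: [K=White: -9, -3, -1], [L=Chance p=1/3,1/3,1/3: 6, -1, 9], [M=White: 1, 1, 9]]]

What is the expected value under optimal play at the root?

C (White): max(8, 3, -5) = 8
D (White): max(7, -2, -7) = 7
E (White): max(0, 7, -7) = 7
B (Black): min(8, 7, 7) = 7
G (White): max(7, 7, -2) = 7
H (White): max(-2, -3, 1) = 1
I (White): max(-5, -9, 7) = 7
F (Black): min(7, 1, 7) = 1
K (White): max(-9, -3, -1) = -1
L (Chance): 1/3·6 + 1/3·-1 + 1/3·9 = 4.67
M (White): max(1, 1, 9) = 9
J (Black): min(-1, 4.67, 9) = -1
Root (White): max(7, 1, -1) = 7

7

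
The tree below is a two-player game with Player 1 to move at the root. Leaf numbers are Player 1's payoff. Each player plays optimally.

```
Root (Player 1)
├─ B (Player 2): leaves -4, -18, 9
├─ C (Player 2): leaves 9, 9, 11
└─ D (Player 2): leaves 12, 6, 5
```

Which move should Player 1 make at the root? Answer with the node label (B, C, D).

B (Player 2): min(-4, -18, 9) = -18
C (Player 2): min(9, 9, 11) = 9
D (Player 2): min(12, 6, 5) = 5
Root (Player 1): max(-18, 9, 5) = 9
Player 1 picks the child with the highest value: C (value 9).

C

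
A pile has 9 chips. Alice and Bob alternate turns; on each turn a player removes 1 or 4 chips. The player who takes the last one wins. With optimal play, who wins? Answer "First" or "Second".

i:   0  1  2  3  4  5  6  7  8  9
     L  W  L  W  W  L  W  L  W  W
Position 9 is W, so the first player wins.

First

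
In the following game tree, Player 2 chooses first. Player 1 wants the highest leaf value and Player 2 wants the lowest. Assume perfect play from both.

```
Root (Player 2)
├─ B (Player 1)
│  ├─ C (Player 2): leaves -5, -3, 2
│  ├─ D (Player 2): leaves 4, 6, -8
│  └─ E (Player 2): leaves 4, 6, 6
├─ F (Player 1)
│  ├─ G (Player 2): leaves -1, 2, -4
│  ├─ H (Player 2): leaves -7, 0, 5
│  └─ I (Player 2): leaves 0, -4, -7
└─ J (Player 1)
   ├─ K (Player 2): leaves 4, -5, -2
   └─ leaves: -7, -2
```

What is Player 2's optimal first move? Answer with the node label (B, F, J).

C (Player 2): min(-5, -3, 2) = -5
D (Player 2): min(4, 6, -8) = -8
E (Player 2): min(4, 6, 6) = 4
B (Player 1): max(-5, -8, 4) = 4
G (Player 2): min(-1, 2, -4) = -4
H (Player 2): min(-7, 0, 5) = -7
I (Player 2): min(0, -4, -7) = -7
F (Player 1): max(-4, -7, -7) = -4
K (Player 2): min(4, -5, -2) = -5
J (Player 1): max(-5, -7, -2) = -2
Root (Player 2): min(4, -4, -2) = -4
Player 2 picks the child with the lowest value: F (value -4).

F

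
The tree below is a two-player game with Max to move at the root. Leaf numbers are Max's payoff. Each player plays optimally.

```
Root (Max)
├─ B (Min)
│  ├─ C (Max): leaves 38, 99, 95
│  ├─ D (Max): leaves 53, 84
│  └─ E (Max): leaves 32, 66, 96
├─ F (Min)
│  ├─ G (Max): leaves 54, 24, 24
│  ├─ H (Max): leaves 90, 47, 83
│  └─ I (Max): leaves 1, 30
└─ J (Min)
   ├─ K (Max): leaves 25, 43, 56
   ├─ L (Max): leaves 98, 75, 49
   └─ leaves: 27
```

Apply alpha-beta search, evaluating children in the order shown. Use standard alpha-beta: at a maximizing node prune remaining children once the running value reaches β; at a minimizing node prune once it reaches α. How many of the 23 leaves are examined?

14

C [α=-∞,β=+∞]: v=99
D [α=-∞,β=99]: v=84
E [α=-∞,β=84]: v=96
B [α=-∞,β=+∞]: v=84
G [α=84,β=+∞]: v=54
F [α=84,β=+∞]: v=54 after child 1 ≤ α → α-cutoff, skip 2
K [α=84,β=+∞]: v=56
J [α=84,β=+∞]: v=56 after child 1 ≤ α → α-cutoff, skip 2
Root [α=-∞,β=+∞]: v=84
Leaves evaluated: 14 of 23.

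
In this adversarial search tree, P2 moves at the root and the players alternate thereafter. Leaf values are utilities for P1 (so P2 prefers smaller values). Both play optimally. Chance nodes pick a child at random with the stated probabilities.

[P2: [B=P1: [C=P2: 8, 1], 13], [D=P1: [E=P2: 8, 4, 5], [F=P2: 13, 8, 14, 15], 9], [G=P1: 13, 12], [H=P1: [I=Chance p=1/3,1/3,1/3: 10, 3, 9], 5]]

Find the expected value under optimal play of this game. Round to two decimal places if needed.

C (P2): min(8, 1) = 1
B (P1): max(1, 13) = 13
E (P2): min(8, 4, 5) = 4
F (P2): min(13, 8, 14, 15) = 8
D (P1): max(4, 8, 9) = 9
G (P1): max(13, 12) = 13
I (Chance): 1/3·10 + 1/3·3 + 1/3·9 = 7.33
H (P1): max(7.33, 5) = 7.33
Root (P2): min(13, 9, 13, 7.33) = 7.33

7.33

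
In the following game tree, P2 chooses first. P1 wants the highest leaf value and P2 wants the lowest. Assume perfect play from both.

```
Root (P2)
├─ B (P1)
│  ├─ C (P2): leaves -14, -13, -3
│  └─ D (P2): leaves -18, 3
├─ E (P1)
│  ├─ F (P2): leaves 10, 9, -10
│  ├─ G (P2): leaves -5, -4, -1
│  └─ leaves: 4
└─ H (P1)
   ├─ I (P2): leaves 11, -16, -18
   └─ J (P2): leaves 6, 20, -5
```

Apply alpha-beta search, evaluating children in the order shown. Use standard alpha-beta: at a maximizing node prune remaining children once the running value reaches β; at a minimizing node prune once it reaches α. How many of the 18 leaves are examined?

13

C [α=-∞,β=+∞]: v=-14
D [α=-14,β=+∞]: v=-18 after child 1 ≤ α → α-cutoff, skip 1
B [α=-∞,β=+∞]: v=-14
F [α=-∞,β=-14]: v=-10
E [α=-∞,β=-14]: v=-10 after child 1 ≥ β → β-cutoff, skip 2
I [α=-∞,β=-14]: v=-18
J [α=-18,β=-14]: v=-5
H [α=-∞,β=-14]: v=-5
Root [α=-∞,β=+∞]: v=-14
Leaves evaluated: 13 of 18.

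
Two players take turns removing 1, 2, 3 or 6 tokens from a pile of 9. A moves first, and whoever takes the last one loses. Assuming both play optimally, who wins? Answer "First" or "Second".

Second

Compute winning (W) and losing (L) positions by backward induction:
i:   0  1  2  3  4  5  6  7  8  9
     W  L  W  W  W  L  W  W  W  L
Position 9 is L, so the second player wins.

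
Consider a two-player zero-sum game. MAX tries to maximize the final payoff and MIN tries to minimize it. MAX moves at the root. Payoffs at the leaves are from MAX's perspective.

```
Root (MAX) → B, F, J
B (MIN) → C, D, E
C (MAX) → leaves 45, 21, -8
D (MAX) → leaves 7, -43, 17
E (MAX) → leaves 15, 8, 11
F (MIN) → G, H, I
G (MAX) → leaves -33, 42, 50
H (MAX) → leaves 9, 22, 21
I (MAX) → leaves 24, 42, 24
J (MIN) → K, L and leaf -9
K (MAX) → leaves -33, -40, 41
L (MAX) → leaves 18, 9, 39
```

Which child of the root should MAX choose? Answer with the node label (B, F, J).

F

C (MAX): max(45, 21, -8) = 45
D (MAX): max(7, -43, 17) = 17
E (MAX): max(15, 8, 11) = 15
B (MIN): min(45, 17, 15) = 15
G (MAX): max(-33, 42, 50) = 50
H (MAX): max(9, 22, 21) = 22
I (MAX): max(24, 42, 24) = 42
F (MIN): min(50, 22, 42) = 22
K (MAX): max(-33, -40, 41) = 41
L (MAX): max(18, 9, 39) = 39
J (MIN): min(41, 39, -9) = -9
Root (MAX): max(15, 22, -9) = 22
MAX picks the child with the highest value: F (value 22).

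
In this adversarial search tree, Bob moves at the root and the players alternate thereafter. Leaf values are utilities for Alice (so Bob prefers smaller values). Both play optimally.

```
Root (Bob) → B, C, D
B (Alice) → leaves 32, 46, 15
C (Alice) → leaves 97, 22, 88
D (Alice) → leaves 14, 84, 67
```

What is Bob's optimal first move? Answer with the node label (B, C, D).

B (Alice): max(32, 46, 15) = 46
C (Alice): max(97, 22, 88) = 97
D (Alice): max(14, 84, 67) = 84
Root (Bob): min(46, 97, 84) = 46
Bob picks the child with the lowest value: B (value 46).

B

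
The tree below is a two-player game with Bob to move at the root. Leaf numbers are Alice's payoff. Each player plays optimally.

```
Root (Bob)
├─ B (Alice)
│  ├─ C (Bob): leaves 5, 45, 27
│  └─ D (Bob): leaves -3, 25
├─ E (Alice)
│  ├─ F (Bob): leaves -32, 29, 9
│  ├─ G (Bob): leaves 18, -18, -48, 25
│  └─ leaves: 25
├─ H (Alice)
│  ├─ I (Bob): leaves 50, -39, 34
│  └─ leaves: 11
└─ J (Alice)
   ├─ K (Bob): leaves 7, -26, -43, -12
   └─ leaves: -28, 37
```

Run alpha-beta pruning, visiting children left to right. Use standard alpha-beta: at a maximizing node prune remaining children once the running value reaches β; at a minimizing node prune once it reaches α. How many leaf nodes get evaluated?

21

C [α=-∞,β=+∞]: v=5
D [α=5,β=+∞]: v=-3 after child 1 ≤ α → α-cutoff, skip 1
B [α=-∞,β=+∞]: v=5
F [α=-∞,β=5]: v=-32
G [α=-32,β=5]: v=-48 after child 3 ≤ α → α-cutoff, skip 1
E [α=-∞,β=5]: v=25
I [α=-∞,β=5]: v=-39
H [α=-∞,β=5]: v=11
K [α=-∞,β=5]: v=-43
J [α=-∞,β=5]: v=37
Root [α=-∞,β=+∞]: v=5
Leaves evaluated: 21 of 23.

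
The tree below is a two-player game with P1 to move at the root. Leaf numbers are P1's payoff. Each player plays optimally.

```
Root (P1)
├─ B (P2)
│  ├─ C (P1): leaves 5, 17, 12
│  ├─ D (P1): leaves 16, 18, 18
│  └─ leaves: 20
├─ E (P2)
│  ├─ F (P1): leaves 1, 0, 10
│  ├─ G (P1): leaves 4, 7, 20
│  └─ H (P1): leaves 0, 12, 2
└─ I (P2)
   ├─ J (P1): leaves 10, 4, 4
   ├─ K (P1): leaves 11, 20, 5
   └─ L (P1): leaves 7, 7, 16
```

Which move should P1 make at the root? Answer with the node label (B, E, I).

B

C (P1): max(5, 17, 12) = 17
D (P1): max(16, 18, 18) = 18
B (P2): min(17, 18, 20) = 17
F (P1): max(1, 0, 10) = 10
G (P1): max(4, 7, 20) = 20
H (P1): max(0, 12, 2) = 12
E (P2): min(10, 20, 12) = 10
J (P1): max(10, 4, 4) = 10
K (P1): max(11, 20, 5) = 20
L (P1): max(7, 7, 16) = 16
I (P2): min(10, 20, 16) = 10
Root (P1): max(17, 10, 10) = 17
P1 picks the child with the highest value: B (value 17).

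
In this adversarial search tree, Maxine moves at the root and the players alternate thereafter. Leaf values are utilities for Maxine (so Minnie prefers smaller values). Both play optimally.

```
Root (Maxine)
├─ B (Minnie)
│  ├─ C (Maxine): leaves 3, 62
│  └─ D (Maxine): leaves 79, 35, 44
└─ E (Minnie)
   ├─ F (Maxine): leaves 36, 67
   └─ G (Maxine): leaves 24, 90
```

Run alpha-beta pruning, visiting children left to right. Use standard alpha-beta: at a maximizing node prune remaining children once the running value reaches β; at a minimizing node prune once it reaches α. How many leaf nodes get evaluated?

7

C [α=-∞,β=+∞]: v=62
D [α=-∞,β=62]: v=79 after child 1 ≥ β → β-cutoff, skip 2
B [α=-∞,β=+∞]: v=62
F [α=62,β=+∞]: v=67
G [α=62,β=67]: v=90
E [α=62,β=+∞]: v=67
Root [α=-∞,β=+∞]: v=67
Leaves evaluated: 7 of 9.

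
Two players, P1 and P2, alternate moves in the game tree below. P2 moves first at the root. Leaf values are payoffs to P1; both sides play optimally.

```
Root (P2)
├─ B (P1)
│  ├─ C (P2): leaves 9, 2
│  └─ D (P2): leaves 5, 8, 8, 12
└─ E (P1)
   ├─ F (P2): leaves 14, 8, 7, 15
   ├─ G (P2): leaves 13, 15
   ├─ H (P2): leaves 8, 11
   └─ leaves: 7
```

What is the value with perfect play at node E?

13

F: min(14, 8, 7, 15) = 7
G: min(13, 15) = 13
H: min(8, 11) = 8
E: max(7, 13, 8, 7) = 13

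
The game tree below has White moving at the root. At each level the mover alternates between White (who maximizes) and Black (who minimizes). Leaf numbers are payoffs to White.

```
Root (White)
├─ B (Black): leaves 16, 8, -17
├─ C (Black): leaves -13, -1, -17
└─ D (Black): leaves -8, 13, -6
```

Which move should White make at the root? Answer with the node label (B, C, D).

D

B (Black): min(16, 8, -17) = -17
C (Black): min(-13, -1, -17) = -17
D (Black): min(-8, 13, -6) = -8
Root (White): max(-17, -17, -8) = -8
White picks the child with the highest value: D (value -8).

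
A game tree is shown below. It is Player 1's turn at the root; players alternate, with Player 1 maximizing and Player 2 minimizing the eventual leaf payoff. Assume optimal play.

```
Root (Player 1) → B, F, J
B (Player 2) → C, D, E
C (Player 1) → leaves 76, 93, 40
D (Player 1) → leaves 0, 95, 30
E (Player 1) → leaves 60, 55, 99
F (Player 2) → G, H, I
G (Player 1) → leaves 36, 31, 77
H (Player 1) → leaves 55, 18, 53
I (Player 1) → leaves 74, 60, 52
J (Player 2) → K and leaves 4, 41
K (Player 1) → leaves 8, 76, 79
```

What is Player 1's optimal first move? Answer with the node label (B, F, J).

B

C (Player 1): max(76, 93, 40) = 93
D (Player 1): max(0, 95, 30) = 95
E (Player 1): max(60, 55, 99) = 99
B (Player 2): min(93, 95, 99) = 93
G (Player 1): max(36, 31, 77) = 77
H (Player 1): max(55, 18, 53) = 55
I (Player 1): max(74, 60, 52) = 74
F (Player 2): min(77, 55, 74) = 55
K (Player 1): max(8, 76, 79) = 79
J (Player 2): min(79, 4, 41) = 4
Root (Player 1): max(93, 55, 4) = 93
Player 1 picks the child with the highest value: B (value 93).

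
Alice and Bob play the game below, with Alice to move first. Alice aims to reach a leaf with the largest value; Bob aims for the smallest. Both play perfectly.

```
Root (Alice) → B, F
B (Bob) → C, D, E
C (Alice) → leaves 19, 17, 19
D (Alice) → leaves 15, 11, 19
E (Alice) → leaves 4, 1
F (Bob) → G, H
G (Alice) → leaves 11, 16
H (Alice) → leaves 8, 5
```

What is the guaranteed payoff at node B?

C: max(19, 17, 19) = 19
D: max(15, 11, 19) = 19
E: max(4, 1) = 4
B: min(19, 19, 4) = 4

4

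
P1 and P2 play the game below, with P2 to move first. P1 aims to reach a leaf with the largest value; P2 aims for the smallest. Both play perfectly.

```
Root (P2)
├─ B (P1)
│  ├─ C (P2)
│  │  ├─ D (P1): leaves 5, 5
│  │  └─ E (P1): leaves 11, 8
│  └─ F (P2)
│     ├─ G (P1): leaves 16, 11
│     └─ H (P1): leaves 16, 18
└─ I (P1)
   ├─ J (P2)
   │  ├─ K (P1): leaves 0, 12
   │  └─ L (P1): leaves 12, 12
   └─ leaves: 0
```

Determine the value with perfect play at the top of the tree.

12

D (P1): max(5, 5) = 5
E (P1): max(11, 8) = 11
C (P2): min(5, 11) = 5
G (P1): max(16, 11) = 16
H (P1): max(16, 18) = 18
F (P2): min(16, 18) = 16
B (P1): max(5, 16) = 16
K (P1): max(0, 12) = 12
L (P1): max(12, 12) = 12
J (P2): min(12, 12) = 12
I (P1): max(12, 0) = 12
Root (P2): min(16, 12) = 12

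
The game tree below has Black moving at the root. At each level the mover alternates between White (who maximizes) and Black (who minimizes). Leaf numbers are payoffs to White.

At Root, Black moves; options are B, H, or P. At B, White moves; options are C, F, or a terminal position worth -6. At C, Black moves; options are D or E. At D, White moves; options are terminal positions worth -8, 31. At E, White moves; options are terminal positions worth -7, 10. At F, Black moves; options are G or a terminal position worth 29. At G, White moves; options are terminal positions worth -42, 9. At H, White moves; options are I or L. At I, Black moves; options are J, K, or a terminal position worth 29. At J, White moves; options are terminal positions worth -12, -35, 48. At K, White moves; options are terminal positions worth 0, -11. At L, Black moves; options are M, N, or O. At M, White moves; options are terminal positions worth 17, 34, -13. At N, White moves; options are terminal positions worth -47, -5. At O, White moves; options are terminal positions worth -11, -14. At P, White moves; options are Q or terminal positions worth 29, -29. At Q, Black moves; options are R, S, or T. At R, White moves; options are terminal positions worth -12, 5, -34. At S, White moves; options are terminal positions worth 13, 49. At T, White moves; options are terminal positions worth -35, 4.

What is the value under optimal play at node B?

D: max(-8, 31) = 31
E: max(-7, 10) = 10
C: min(31, 10) = 10
G: max(-42, 9) = 9
F: min(9, 29) = 9
B: max(10, 9, -6) = 10

10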